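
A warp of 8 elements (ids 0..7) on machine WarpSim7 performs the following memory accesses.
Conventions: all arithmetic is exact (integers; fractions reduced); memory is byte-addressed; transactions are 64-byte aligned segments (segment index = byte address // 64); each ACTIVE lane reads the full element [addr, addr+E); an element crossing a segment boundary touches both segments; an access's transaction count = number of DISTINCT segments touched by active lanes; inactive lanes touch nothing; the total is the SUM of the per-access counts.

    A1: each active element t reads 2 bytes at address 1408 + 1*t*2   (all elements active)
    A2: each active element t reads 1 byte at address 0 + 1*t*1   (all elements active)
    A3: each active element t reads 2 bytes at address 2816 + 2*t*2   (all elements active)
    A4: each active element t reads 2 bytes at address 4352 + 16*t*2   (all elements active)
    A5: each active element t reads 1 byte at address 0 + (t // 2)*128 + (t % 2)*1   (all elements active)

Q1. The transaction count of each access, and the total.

A1: 1 transaction
A2: 1 transaction
A3: 1 transaction
A4: 4 transactions
A5: 4 transactions

Answer: 1,1,1,4,4; total 11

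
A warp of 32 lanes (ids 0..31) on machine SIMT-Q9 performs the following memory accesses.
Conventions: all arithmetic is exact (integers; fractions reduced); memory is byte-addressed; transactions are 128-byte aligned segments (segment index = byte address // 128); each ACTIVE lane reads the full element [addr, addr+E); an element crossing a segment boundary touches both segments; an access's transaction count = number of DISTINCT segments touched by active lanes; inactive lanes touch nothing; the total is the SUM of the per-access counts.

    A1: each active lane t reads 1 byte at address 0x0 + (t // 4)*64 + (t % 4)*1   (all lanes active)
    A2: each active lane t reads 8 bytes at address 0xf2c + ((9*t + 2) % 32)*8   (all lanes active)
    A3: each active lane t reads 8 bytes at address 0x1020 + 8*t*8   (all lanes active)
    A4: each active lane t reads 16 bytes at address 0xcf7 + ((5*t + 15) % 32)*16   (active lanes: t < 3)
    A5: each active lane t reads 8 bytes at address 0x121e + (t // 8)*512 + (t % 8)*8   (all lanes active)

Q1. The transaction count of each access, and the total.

A1: 4 transactions
A2: 3 transactions
A3: 16 transactions
A4: 3 transactions
A5: 4 transactions

Answer: 4,3,16,3,4; total 30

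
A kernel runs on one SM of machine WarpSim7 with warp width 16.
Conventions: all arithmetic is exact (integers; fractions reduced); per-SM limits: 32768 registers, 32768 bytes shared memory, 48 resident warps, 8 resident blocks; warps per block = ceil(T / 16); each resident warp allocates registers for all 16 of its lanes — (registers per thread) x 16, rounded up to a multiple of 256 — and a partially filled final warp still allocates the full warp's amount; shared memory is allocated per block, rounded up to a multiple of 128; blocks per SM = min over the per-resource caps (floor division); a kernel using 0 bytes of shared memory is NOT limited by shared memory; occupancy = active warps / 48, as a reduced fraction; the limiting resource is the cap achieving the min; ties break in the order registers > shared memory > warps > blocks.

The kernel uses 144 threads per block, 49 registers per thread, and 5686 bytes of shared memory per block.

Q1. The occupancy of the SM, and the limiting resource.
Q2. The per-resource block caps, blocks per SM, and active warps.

Answer: occupancy 9/16, limited by registers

registers: 3 blocks
shared memory: 5 blocks
warps: 5 blocks
blocks: 8 blocks

Answer: 3 blocks, 27 active warps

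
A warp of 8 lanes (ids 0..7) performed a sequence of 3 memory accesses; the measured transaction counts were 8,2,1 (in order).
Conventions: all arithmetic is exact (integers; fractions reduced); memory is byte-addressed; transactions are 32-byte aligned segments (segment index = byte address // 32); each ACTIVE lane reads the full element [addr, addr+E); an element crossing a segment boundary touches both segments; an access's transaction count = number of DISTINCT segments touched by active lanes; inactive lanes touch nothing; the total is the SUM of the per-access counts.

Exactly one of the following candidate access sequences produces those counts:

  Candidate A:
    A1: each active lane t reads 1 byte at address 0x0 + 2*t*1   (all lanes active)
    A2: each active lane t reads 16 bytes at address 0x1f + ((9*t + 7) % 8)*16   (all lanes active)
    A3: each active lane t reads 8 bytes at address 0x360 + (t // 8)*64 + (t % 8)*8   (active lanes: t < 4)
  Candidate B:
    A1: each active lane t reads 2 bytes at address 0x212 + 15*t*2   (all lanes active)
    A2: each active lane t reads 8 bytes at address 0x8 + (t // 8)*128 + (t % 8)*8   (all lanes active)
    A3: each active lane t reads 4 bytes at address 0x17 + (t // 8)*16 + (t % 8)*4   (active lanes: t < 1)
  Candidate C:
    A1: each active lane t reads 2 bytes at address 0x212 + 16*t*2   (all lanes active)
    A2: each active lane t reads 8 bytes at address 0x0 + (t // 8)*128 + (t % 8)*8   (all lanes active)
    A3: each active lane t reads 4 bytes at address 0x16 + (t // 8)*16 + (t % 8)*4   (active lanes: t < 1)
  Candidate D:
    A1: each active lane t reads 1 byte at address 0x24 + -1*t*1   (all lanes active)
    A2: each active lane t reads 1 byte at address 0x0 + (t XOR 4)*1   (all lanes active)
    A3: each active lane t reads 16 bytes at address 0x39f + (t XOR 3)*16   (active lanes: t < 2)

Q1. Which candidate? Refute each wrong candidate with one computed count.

A: A1 gives 1 transaction, not 8
B: A2 gives 3 transactions, not 2
D: A1 gives 2 transactions, not 8
C: all counts match (8,2,1)

Answer: C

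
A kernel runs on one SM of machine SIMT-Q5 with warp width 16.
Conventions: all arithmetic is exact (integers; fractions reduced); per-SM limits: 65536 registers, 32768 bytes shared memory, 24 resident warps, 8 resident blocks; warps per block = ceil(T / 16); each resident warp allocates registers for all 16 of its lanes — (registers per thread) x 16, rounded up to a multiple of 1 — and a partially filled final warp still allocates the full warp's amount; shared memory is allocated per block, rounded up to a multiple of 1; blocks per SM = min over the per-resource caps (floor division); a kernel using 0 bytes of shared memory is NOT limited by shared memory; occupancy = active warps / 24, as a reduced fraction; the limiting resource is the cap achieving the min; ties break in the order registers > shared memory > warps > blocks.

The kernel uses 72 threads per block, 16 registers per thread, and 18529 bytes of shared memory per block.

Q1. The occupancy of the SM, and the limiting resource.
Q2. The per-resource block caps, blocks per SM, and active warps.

Answer: occupancy 5/24, limited by shared memory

registers: 51 blocks
shared memory: 1 block
warps: 4 blocks
blocks: 8 blocks

Answer: 1 block, 5 active warps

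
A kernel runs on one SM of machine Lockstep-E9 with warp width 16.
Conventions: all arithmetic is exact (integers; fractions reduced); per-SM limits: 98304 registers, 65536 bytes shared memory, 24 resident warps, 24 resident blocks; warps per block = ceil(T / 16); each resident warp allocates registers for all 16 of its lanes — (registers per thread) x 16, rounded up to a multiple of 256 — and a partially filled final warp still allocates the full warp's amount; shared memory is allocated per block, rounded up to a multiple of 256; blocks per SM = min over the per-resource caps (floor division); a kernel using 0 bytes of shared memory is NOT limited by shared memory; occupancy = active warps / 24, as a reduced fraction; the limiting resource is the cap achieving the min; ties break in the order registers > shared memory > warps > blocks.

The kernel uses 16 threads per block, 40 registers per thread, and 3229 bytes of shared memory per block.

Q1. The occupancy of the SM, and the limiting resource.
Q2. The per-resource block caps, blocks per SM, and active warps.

Answer: occupancy 19/24, limited by shared memory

registers: 128 blocks
shared memory: 19 blocks
warps: 24 blocks
blocks: 24 blocks

Answer: 19 blocks, 19 active warps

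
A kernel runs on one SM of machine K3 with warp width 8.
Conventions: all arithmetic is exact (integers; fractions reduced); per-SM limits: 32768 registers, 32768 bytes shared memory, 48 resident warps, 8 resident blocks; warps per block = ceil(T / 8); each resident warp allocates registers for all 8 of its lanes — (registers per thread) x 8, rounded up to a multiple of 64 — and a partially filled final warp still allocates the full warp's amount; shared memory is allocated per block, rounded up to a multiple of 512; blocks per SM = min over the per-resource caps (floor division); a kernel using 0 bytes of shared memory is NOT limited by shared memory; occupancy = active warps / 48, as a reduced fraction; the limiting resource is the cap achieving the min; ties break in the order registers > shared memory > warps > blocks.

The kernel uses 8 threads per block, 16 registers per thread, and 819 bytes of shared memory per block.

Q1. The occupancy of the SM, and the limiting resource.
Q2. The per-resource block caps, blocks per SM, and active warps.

Answer: occupancy 1/6, limited by blocks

registers: 256 blocks
shared memory: 32 blocks
warps: 48 blocks
blocks: 8 blocks

Answer: 8 blocks, 8 active warps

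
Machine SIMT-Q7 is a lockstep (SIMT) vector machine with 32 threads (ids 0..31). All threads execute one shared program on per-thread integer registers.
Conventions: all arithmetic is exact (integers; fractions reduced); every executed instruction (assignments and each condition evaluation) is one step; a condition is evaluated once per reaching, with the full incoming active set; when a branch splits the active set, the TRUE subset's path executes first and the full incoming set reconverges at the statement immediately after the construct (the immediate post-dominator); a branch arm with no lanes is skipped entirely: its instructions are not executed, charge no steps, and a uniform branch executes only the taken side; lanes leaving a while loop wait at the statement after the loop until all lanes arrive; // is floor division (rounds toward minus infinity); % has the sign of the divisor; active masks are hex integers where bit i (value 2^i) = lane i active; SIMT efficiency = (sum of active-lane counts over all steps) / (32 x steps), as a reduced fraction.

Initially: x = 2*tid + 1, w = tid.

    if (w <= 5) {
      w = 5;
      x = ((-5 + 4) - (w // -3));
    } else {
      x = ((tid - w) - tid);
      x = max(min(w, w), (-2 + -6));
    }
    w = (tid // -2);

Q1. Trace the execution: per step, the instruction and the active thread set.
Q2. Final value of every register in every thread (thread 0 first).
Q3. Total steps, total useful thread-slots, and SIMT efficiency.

step 0: eval (w <= 5)                0xffffffff
step 1: w <- 5                       0x0000003f
step 2: x <- ((-5 + 4) - (w // -3))  0x0000003f
step 3: x <- ((tid - w) - tid)       0xffffffc0
step 4: x <- max(min(w, w), (-2 + -6)) 0xffffffc0
step 5: w <- (tid // -2)             0xffffffff

Answer: 6 steps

x: 1,1,1,1,1,1,6,7,8,9,10,11,12,13,14,15,16,17,18,19,20,21,22,23,24,25,26,27,28,29,30,31
w: 0,-1,-1,-2,-2,-3,-3,-4,-4,-5,-5,-6,-6,-7,-7,-8,-8,-9,-9,-10,-10,-11,-11,-12,-12,-13,-13,-14,-14,-15,-15,-16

steps = 6; useful = 128; efficiency = 128/192 = 2/3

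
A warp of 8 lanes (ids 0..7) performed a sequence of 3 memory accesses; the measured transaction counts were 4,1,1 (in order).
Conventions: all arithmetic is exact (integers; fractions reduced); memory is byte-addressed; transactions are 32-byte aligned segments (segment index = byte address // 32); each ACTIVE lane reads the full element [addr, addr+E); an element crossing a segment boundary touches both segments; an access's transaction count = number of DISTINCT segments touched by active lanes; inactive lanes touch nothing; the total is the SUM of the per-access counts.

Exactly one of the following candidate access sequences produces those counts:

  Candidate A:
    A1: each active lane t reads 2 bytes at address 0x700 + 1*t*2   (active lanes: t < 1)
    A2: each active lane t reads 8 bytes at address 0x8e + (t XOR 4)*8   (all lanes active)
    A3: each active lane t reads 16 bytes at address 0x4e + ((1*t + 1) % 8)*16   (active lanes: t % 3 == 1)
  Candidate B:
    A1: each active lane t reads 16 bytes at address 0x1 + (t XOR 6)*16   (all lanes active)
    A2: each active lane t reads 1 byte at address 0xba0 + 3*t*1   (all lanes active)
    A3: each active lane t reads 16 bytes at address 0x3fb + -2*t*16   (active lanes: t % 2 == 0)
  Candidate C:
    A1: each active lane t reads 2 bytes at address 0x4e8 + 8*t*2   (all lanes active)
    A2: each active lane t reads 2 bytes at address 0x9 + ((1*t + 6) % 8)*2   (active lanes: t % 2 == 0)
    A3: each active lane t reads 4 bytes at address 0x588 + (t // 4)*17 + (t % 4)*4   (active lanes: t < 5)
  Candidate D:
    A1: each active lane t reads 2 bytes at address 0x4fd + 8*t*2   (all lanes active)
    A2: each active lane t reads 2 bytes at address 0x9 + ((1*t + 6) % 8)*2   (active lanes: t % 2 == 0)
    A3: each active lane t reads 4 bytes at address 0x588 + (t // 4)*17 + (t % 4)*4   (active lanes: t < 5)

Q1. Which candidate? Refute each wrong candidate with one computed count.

A: A1 gives 1 transaction, not 4
B: A1 gives 5 transactions, not 4
D: A1 gives 5 transactions, not 4
C: all counts match (4,1,1)

Answer: C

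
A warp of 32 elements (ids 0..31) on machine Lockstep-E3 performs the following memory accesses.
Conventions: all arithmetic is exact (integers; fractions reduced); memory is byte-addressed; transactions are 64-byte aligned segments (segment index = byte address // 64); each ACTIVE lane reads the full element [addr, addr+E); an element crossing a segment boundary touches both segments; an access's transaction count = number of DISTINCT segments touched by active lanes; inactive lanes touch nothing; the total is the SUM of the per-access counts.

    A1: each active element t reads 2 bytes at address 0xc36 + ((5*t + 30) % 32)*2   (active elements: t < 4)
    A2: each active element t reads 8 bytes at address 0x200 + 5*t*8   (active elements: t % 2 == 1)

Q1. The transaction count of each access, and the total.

A1: 2 transactions
A2: 16 transactions

Answer: 2,16; total 18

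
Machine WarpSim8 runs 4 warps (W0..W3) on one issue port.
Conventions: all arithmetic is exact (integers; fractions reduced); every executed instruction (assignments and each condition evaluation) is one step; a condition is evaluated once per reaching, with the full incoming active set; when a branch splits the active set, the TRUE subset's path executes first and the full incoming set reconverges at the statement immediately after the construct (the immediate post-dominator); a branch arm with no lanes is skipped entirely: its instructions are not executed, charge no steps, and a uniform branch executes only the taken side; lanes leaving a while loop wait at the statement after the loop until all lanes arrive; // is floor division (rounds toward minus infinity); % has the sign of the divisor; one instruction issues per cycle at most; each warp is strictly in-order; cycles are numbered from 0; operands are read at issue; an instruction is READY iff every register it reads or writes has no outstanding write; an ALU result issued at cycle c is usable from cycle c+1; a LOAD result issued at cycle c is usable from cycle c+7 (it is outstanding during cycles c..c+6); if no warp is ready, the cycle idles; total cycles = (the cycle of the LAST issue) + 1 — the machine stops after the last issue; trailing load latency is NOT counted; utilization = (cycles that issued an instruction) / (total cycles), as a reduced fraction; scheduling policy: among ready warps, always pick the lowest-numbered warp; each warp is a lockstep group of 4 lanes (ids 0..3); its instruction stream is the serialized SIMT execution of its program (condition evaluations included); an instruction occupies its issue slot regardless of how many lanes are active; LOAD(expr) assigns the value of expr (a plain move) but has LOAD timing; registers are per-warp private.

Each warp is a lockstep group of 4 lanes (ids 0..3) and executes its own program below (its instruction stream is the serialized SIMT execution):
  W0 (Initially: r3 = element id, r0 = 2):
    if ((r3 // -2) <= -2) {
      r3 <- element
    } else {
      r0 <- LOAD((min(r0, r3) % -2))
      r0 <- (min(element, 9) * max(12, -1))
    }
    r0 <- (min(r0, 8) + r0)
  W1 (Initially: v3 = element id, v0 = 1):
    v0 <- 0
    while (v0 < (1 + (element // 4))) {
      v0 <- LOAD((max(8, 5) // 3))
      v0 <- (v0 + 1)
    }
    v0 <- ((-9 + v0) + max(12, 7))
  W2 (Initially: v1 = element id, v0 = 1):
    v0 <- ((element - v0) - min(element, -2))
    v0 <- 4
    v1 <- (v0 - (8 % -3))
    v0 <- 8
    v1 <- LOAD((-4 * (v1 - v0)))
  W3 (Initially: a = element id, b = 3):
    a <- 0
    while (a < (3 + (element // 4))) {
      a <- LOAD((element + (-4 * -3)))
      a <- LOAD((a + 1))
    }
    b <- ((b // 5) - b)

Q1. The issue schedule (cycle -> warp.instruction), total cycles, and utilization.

cycle 0: W0.I0
cycle 1: W0.I1
cycle 2: W0.I2
cycle 3: W1.I0
cycle 4: W1.I1
cycle 5: W1.I2
cycle 6: W2.I0
cycle 7: W2.I1
cycle 8: W2.I2
cycle 9: W0.I3
cycle 10: W0.I4
cycle 11: W2.I3
cycle 12: W1.I3
cycle 13: W1.I4
cycle 14: W1.I5
cycle 15: W2.I4
cycle 16: W3.I0
cycle 17: W3.I1
cycle 18: W3.I2
cycle 19: idle
cycle 20: idle
cycle 21: idle
cycle 22: idle
cycle 23: idle
cycle 24: idle
cycle 25: W3.I3
cycle 26: idle
cycle 27: idle
cycle 28: idle
cycle 29: idle
cycle 30: idle
cycle 31: idle
cycle 32: W3.I4
cycle 33: W3.I5

Answer: 34 cycles, utilization 11/17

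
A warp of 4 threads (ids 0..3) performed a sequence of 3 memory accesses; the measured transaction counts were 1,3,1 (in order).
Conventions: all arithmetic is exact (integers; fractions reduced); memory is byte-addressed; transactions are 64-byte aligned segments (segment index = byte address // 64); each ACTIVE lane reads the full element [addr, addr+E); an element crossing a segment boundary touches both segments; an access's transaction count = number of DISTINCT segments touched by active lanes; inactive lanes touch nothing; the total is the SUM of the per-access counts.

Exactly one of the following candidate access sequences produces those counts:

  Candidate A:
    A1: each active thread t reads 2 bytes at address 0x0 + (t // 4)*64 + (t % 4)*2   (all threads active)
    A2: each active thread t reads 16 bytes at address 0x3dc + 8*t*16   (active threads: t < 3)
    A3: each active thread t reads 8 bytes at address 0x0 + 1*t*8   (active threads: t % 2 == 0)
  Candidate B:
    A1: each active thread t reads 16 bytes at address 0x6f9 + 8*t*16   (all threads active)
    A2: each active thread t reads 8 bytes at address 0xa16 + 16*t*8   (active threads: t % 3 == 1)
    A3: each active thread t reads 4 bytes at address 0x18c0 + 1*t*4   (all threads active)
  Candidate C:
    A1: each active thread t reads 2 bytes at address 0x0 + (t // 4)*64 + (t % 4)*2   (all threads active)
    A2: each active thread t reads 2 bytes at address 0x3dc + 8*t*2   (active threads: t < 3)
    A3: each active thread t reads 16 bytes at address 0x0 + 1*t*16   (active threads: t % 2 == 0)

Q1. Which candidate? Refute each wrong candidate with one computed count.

B: A1 gives 8 transactions, not 1
C: A2 gives 1 transaction, not 3
A: all counts match (1,3,1)

Answer: A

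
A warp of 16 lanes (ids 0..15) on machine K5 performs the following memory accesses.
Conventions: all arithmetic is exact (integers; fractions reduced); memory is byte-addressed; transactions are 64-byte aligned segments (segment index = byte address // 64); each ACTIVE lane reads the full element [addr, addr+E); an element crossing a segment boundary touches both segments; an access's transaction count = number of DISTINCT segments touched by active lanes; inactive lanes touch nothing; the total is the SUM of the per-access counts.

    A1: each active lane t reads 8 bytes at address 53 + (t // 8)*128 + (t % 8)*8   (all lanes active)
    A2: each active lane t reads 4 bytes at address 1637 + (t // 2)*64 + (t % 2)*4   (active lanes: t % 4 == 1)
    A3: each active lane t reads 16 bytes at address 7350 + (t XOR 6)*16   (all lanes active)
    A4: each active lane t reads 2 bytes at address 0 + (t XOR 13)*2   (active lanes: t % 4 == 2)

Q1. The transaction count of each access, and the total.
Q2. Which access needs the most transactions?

A1: 4 transactions
A2: 4 transactions
A3: 5 transactions
A4: 1 transaction

Answer: 4,4,5,1; total 14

Answer: A3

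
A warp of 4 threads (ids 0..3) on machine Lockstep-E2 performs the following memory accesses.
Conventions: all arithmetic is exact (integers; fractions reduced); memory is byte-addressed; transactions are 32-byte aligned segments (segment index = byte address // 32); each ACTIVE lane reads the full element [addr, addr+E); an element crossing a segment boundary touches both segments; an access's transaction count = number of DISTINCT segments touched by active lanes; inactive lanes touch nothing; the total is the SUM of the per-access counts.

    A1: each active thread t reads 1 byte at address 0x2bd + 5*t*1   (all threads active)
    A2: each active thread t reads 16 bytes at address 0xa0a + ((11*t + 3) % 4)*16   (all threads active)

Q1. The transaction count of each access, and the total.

A1: 2 transactions
A2: 3 transactions

Answer: 2,3; total 5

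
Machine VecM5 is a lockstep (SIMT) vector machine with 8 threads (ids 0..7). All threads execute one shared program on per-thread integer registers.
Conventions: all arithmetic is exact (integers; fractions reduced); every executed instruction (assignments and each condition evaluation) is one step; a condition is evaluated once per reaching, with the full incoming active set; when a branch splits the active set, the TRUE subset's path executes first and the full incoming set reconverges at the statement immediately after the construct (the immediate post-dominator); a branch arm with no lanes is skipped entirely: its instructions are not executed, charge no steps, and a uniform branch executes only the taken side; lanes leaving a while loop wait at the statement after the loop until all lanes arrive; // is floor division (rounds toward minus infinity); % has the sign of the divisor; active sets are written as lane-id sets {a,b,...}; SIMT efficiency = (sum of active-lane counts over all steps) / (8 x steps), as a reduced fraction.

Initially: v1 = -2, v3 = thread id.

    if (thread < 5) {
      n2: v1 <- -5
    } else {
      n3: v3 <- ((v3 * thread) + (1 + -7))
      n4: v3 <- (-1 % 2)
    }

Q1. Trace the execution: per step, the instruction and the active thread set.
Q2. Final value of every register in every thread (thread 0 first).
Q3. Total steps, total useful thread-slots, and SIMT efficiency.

step 0: eval (thread < 5)            {0,1,2,3,4,5,6,7}
step 1: v1 <- -5                     {0,1,2,3,4}
step 2: v3 <- ((v3 * thread) + (1 + -7)) {5,6,7}
step 3: v3 <- (-1 % 2)               {5,6,7}

Answer: 4 steps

v1: -5,-5,-5,-5,-5,-2,-2,-2
v3: 0,1,2,3,4,1,1,1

steps = 4; useful = 19; efficiency = 19/32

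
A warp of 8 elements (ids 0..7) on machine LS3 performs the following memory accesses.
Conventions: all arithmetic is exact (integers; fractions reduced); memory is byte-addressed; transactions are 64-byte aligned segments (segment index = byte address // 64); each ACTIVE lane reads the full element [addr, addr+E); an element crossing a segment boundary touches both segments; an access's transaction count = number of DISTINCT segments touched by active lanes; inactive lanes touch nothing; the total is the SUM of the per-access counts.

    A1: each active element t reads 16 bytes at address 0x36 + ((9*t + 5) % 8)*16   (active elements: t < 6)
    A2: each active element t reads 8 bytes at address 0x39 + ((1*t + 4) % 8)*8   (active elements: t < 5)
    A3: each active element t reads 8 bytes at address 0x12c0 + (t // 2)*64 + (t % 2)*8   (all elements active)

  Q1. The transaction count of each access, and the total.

A1: 3 transactions
A2: 2 transactions
A3: 4 transactions

Answer: 3,2,4; total 9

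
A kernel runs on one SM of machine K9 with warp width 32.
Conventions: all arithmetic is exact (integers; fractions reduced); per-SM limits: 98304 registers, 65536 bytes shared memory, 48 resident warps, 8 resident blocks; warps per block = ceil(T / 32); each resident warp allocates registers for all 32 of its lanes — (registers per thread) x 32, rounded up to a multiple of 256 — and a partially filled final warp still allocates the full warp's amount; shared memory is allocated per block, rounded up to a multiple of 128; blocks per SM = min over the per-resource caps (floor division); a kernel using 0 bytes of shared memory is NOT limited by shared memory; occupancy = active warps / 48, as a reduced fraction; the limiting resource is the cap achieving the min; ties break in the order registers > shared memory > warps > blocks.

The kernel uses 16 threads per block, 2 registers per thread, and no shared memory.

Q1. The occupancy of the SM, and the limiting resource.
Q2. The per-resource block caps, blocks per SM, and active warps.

Answer: occupancy 1/6, limited by blocks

registers: 384 blocks
shared memory: no limit (kernel uses none)
warps: 48 blocks
blocks: 8 blocks

Answer: 8 blocks, 8 active warps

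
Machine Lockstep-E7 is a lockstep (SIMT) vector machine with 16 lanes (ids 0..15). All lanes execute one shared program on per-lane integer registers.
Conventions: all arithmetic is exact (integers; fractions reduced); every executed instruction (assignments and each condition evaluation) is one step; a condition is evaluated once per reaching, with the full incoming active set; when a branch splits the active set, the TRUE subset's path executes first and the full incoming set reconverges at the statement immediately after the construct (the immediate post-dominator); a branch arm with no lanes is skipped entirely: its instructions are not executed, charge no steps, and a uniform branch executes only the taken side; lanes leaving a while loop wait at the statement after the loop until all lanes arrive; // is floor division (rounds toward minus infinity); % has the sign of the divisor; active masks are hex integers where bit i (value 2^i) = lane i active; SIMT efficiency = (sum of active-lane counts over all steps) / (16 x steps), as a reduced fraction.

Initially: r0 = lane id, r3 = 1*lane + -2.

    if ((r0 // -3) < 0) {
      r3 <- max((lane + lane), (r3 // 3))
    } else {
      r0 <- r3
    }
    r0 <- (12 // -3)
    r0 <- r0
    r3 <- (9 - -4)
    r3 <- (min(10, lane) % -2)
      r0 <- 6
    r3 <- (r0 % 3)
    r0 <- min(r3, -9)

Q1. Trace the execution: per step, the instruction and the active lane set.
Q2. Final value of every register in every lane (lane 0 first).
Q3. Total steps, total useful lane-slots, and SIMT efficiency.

step 0: eval ((r0 // -3) < 0)        0xffff
step 1: r3 <- max((lane + lane), (r3 // 3)) 0xfffe
step 2: r0 <- r3                     0x0001
step 3: r0 <- (12 // -3)             0xffff
step 4: r0 <- r0                     0xffff
step 5: r3 <- (9 - -4)               0xffff
step 6: r3 <- (min(10, lane) % -2)   0xffff
step 7: r0 <- 6                      0xffff
step 8: r3 <- (r0 % 3)               0xffff
step 9: r0 <- min(r3, -9)            0xffff

Answer: 10 steps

r0: -9,-9,-9,-9,-9,-9,-9,-9,-9,-9,-9,-9,-9,-9,-9,-9
r3: 0,0,0,0,0,0,0,0,0,0,0,0,0,0,0,0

steps = 10; useful = 144; efficiency = 144/160 = 9/10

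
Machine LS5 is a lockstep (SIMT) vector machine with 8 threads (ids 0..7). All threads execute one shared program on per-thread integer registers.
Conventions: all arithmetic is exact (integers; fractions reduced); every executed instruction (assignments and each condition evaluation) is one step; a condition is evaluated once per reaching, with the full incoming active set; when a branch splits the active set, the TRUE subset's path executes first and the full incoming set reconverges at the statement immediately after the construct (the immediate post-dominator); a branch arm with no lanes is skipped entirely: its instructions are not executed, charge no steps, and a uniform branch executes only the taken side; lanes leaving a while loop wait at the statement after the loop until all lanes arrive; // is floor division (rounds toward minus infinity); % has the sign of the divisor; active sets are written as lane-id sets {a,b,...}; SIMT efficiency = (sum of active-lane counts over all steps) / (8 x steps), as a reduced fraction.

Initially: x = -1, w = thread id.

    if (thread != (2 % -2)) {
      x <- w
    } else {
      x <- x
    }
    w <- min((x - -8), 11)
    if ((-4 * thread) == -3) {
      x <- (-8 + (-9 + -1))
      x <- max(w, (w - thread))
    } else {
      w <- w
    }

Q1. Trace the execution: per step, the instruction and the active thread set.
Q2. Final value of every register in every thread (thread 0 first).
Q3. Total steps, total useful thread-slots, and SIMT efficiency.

step 0: eval (thread != (2 % -2))    {0,1,2,3,4,5,6,7}
step 1: x <- w                       {1,2,3,4,5,6,7}
step 2: x <- x                       {0}
step 3: w <- min((x - -8), 11)       {0,1,2,3,4,5,6,7}
step 4: eval ((-4 * thread) == -3)   {0,1,2,3,4,5,6,7}
step 5: w <- w                       {0,1,2,3,4,5,6,7}

Answer: 6 steps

x: -1,1,2,3,4,5,6,7
w: 7,9,10,11,11,11,11,11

steps = 6; useful = 40; efficiency = 40/48 = 5/6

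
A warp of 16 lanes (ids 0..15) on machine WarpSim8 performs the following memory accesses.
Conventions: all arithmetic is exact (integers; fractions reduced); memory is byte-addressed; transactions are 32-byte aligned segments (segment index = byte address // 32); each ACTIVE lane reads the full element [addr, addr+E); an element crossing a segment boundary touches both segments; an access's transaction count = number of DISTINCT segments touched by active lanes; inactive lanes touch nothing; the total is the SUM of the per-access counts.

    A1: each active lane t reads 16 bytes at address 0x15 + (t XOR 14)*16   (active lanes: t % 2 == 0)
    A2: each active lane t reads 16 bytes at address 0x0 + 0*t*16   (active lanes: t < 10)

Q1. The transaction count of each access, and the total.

A1: 9 transactions
A2: 1 transaction

Answer: 9,1; total 10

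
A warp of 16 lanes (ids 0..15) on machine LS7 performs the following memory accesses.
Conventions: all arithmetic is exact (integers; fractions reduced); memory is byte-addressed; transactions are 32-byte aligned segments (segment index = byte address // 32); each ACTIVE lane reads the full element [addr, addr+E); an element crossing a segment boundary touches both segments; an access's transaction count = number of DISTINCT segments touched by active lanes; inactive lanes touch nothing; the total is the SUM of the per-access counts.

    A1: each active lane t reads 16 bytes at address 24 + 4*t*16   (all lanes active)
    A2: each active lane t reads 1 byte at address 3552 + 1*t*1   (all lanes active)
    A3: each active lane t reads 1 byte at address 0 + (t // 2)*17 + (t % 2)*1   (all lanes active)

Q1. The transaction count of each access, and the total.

A1: 32 transactions
A2: 1 transaction
A3: 4 transactions

Answer: 32,1,4; total 37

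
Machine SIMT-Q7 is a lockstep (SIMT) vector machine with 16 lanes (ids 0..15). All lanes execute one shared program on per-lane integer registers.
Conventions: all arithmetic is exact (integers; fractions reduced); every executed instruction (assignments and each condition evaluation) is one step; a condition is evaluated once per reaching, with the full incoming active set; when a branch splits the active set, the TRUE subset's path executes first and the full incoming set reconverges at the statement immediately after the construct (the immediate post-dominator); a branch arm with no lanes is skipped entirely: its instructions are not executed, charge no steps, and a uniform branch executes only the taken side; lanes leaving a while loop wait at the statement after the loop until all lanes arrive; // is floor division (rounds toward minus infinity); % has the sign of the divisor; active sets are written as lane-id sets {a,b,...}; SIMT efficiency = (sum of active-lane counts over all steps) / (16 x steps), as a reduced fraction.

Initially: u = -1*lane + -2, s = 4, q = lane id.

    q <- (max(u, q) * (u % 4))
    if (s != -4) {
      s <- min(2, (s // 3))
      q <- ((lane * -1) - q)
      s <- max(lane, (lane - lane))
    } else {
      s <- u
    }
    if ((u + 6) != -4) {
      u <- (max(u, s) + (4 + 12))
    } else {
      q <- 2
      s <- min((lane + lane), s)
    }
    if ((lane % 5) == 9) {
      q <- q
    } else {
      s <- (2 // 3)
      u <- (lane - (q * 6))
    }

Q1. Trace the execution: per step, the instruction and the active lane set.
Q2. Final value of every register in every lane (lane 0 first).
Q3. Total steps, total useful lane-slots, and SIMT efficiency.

step 0: q <- (max(u, q) * (u % 4))   {0,1,2,3,4,5,6,7,8,9,10,11,12,13,14,15}
step 1: eval (s != -4)               {0,1,2,3,4,5,6,7,8,9,10,11,12,13,14,15}
step 2: s <- min(2, (s // 3))        {0,1,2,3,4,5,6,7,8,9,10,11,12,13,14,15}
step 3: q <- ((lane * -1) - q)       {0,1,2,3,4,5,6,7,8,9,10,11,12,13,14,15}
step 4: s <- max(lane, (lane - lane)) {0,1,2,3,4,5,6,7,8,9,10,11,12,13,14,15}
step 5: eval ((u + 6) != -4)         {0,1,2,3,4,5,6,7,8,9,10,11,12,13,14,15}
step 6: u <- (max(u, s) + (4 + 12))  {0,1,2,3,4,5,6,7,9,10,11,12,13,14,15}
step 7: q <- 2                       {8}
step 8: s <- min((lane + lane), s)   {8}
step 9: eval ((lane % 5) == 9)       {0,1,2,3,4,5,6,7,8,9,10,11,12,13,14,15}
step 10: s <- (2 // 3)                {0,1,2,3,4,5,6,7,8,9,10,11,12,13,14,15}
step 11: u <- (lane - (q * 6))        {0,1,2,3,4,5,6,7,8,9,10,11,12,13,14,15}

Answer: 12 steps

u: 0,13,14,75,76,65,42,175,-4,117,70,275,228,169,98,375
s: 0,0,0,0,0,0,0,0,0,0,0,0,0,0,0,0
q: 0,-2,-2,-12,-12,-10,-6,-28,2,-18,-10,-44,-36,-26,-14,-60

steps = 12; useful = 161; efficiency = 161/192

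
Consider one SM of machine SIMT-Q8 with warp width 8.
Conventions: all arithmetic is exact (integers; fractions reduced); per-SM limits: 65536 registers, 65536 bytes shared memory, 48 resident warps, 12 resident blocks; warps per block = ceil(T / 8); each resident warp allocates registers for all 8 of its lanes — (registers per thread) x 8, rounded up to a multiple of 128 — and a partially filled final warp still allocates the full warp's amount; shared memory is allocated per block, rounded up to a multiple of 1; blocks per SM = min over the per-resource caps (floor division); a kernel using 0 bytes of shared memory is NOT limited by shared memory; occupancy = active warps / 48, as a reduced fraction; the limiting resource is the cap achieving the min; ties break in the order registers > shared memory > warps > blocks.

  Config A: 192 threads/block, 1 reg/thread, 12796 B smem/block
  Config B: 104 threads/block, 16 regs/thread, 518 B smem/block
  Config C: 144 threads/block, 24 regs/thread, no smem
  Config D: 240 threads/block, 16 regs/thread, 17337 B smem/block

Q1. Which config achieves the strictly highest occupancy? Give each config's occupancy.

occupancies: A 1, B 13/16, C 3/4, D 5/8

Answer: A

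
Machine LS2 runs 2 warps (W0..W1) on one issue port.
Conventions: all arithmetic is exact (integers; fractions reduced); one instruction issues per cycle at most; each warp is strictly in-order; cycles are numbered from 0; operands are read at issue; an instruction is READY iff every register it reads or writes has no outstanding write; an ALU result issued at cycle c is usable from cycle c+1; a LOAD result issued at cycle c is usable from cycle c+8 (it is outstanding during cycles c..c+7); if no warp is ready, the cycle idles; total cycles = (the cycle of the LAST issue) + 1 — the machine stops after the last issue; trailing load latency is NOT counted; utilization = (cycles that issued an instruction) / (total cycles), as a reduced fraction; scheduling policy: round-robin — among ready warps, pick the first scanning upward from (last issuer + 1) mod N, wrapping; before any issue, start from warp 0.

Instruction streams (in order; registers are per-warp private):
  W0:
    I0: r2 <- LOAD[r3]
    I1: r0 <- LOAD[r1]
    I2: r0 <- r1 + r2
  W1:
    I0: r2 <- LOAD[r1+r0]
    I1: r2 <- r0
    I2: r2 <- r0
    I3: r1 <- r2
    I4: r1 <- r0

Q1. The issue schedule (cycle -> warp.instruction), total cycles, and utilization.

cycle 0: W0.I0
cycle 1: W1.I0
cycle 2: W0.I1
cycle 3: idle
cycle 4: idle
cycle 5: idle
cycle 6: idle
cycle 7: idle
cycle 8: idle
cycle 9: W1.I1
cycle 10: W0.I2
cycle 11: W1.I2
cycle 12: W1.I3
cycle 13: W1.I4

Answer: 14 cycles, utilization 4/7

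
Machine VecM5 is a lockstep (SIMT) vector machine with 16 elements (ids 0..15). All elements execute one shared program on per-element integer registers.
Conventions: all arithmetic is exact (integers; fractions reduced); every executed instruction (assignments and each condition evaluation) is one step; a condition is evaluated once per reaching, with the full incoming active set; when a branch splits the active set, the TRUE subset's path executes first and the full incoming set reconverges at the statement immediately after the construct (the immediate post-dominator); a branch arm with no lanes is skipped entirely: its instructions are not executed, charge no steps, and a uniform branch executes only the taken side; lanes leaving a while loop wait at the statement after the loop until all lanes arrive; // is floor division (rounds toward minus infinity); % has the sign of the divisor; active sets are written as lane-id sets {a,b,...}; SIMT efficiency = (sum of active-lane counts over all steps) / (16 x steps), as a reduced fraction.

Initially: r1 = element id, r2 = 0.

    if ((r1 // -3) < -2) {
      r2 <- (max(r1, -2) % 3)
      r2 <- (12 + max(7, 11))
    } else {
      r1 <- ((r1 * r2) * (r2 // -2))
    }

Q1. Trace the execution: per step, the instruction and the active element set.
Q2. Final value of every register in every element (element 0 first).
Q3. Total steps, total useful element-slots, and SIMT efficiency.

step 0: eval ((r1 // -3) < -2)       {0,1,2,3,4,5,6,7,8,9,10,11,12,13,14,15}
step 1: r2 <- (max(r1, -2) % 3)      {7,8,9,10,11,12,13,14,15}
step 2: r2 <- (12 + max(7, 11))      {7,8,9,10,11,12,13,14,15}
step 3: r1 <- ((r1 * r2) * (r2 // -2)) {0,1,2,3,4,5,6}

Answer: 4 steps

r1: 0,0,0,0,0,0,0,7,8,9,10,11,12,13,14,15
r2: 0,0,0,0,0,0,0,23,23,23,23,23,23,23,23,23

steps = 4; useful = 41; efficiency = 41/64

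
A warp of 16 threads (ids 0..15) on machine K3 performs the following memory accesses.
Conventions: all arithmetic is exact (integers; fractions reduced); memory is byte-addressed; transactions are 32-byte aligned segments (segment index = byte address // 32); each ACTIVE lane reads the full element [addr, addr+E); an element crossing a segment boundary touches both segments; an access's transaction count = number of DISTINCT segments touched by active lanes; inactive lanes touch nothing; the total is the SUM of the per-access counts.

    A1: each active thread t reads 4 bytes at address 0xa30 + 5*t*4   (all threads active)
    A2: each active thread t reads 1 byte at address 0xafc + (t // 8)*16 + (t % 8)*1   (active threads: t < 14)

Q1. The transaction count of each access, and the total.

A1: 10 transactions
A2: 2 transactions

Answer: 10,2; total 12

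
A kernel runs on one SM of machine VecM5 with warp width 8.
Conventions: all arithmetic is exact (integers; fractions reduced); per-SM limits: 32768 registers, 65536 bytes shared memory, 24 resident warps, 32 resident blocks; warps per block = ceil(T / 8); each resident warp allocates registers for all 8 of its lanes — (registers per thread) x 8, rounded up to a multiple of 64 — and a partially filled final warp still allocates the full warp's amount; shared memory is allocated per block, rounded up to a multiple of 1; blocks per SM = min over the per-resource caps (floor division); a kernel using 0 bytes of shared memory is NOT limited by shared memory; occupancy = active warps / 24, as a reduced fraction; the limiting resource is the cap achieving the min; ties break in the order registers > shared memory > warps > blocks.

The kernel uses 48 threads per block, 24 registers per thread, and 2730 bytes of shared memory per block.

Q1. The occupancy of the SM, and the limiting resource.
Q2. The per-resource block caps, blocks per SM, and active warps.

Answer: occupancy 1, limited by warps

registers: 28 blocks
shared memory: 24 blocks
warps: 4 blocks
blocks: 32 blocks

Answer: 4 blocks, 24 active warps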